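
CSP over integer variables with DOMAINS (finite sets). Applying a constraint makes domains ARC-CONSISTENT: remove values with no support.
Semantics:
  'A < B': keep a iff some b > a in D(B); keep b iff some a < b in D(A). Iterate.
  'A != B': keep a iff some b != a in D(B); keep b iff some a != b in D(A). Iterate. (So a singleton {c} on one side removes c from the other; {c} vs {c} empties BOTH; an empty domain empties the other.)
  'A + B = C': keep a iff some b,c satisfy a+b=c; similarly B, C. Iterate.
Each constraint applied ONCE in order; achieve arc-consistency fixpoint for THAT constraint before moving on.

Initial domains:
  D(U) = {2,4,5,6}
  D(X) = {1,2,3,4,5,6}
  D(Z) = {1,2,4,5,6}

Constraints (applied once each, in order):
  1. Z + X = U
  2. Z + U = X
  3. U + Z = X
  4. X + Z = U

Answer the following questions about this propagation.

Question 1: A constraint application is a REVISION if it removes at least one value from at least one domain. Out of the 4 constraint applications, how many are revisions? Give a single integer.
Constraint 1 (Z + X = U) on D(Z)={1,2,4,5,6} D(X)={1,2,3,4,5,6} D(U)={2,4,5,6}: Z {1,2,4,5,6}->{1,2,4,5}; X {1,2,3,4,5,6}->{1,2,3,4,5} => REVISION
Constraint 2 (Z + U = X) on D(Z)={1,2,4,5} D(U)={2,4,5,6} D(X)={1,2,3,4,5}: Z {1,2,4,5}->{1,2}; U {2,4,5,6}->{2,4}; X {1,2,3,4,5}->{3,4,5} => REVISION
Constraint 3 (U + Z = X) on D(U)={2,4} D(Z)={1,2} D(X)={3,4,5}: no change => not a revision
Constraint 4 (X + Z = U) on D(X)={3,4,5} D(Z)={1,2} D(U)={2,4}: X {3,4,5}->{3}; Z {1,2}->{1}; U {2,4}->{4} => REVISION
Total revisions = 3

Answer: 3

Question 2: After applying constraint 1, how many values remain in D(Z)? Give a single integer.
Answer: 4

Derivation:
Constraint 1 (Z + X = U) on D(Z)={1,2,4,5,6} D(X)={1,2,3,4,5,6} D(U)={2,4,5,6}: Z {1,2,4,5,6}->{1,2,4,5}; X {1,2,3,4,5,6}->{1,2,3,4,5}
So after constraint 1: D(Z)={1,2,4,5}, size = 4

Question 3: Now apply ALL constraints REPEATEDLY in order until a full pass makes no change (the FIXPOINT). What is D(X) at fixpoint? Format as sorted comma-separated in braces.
pass 0 (initial): D(X)={1,2,3,4,5,6}
pass 1: U {2,4,5,6}->{4}; X {1,2,3,4,5,6}->{3}; Z {1,2,4,5,6}->{1}
pass 2: U {4}->{}; X {3}->{}; Z {1}->{}
pass 3: no change
Fixpoint after 3 passes: D(X) = {}

Answer: {}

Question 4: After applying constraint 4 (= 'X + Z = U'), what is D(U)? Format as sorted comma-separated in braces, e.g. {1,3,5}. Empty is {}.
Answer: {4}

Derivation:
Constraint 1 (Z + X = U) on D(Z)={1,2,4,5,6} D(X)={1,2,3,4,5,6} D(U)={2,4,5,6}: Z {1,2,4,5,6}->{1,2,4,5}; X {1,2,3,4,5,6}->{1,2,3,4,5}
Constraint 2 (Z + U = X) on D(Z)={1,2,4,5} D(U)={2,4,5,6} D(X)={1,2,3,4,5}: Z {1,2,4,5}->{1,2}; U {2,4,5,6}->{2,4}; X {1,2,3,4,5}->{3,4,5}
Constraint 3 (U + Z = X) on D(U)={2,4} D(Z)={1,2} D(X)={3,4,5}: no change
Constraint 4 (X + Z = U) on D(X)={3,4,5} D(Z)={1,2} D(U)={2,4}: X {3,4,5}->{3}; Z {1,2}->{1}; U {2,4}->{4}
So after constraint 4: D(U) = {4}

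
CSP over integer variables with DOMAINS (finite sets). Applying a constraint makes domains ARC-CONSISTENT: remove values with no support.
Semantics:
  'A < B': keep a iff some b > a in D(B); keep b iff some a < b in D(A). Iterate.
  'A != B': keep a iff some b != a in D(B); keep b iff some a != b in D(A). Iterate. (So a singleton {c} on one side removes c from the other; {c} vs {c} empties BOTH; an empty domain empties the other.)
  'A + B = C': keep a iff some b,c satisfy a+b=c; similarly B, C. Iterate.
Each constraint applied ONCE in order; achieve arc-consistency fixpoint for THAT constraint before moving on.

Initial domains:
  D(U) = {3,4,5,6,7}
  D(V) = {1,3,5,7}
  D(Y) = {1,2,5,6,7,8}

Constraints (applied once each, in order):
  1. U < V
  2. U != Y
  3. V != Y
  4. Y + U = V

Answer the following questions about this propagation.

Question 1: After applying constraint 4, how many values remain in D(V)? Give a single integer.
Answer: 2

Derivation:
Constraint 1 (U < V) on D(U)={3,4,5,6,7} D(V)={1,3,5,7}: U {3,4,5,6,7}->{3,4,5,6}; V {1,3,5,7}->{5,7}
Constraint 2 (U != Y) on D(U)={3,4,5,6} D(Y)={1,2,5,6,7,8}: no change
Constraint 3 (V != Y) on D(V)={5,7} D(Y)={1,2,5,6,7,8}: no change
Constraint 4 (Y + U = V) on D(Y)={1,2,5,6,7,8} D(U)={3,4,5,6} D(V)={5,7}: Y {1,2,5,6,7,8}->{1,2}
So after constraint 4: D(V)={5,7}, size = 2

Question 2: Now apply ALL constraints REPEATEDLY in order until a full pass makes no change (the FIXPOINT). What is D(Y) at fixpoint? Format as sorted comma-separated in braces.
pass 0 (initial): D(Y)={1,2,5,6,7,8}
pass 1: U {3,4,5,6,7}->{3,4,5,6}; V {1,3,5,7}->{5,7}; Y {1,2,5,6,7,8}->{1,2}
pass 2: no change
Fixpoint after 2 passes: D(Y) = {1,2}

Answer: {1,2}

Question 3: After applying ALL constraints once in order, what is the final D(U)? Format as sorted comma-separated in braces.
Constraint 1 (U < V) on D(U)={3,4,5,6,7} D(V)={1,3,5,7}: U {3,4,5,6,7}->{3,4,5,6}; V {1,3,5,7}->{5,7}
Constraint 2 (U != Y) on D(U)={3,4,5,6} D(Y)={1,2,5,6,7,8}: no change
Constraint 3 (V != Y) on D(V)={5,7} D(Y)={1,2,5,6,7,8}: no change
Constraint 4 (Y + U = V) on D(Y)={1,2,5,6,7,8} D(U)={3,4,5,6} D(V)={5,7}: Y {1,2,5,6,7,8}->{1,2}
So after all 4 constraints: D(U) = {3,4,5,6}

Answer: {3,4,5,6}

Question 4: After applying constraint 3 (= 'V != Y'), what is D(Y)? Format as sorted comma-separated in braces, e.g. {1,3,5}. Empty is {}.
Answer: {1,2,5,6,7,8}

Derivation:
Constraint 1 (U < V) on D(U)={3,4,5,6,7} D(V)={1,3,5,7}: U {3,4,5,6,7}->{3,4,5,6}; V {1,3,5,7}->{5,7}
Constraint 2 (U != Y) on D(U)={3,4,5,6} D(Y)={1,2,5,6,7,8}: no change
Constraint 3 (V != Y) on D(V)={5,7} D(Y)={1,2,5,6,7,8}: no change
So after constraint 3: D(Y) = {1,2,5,6,7,8}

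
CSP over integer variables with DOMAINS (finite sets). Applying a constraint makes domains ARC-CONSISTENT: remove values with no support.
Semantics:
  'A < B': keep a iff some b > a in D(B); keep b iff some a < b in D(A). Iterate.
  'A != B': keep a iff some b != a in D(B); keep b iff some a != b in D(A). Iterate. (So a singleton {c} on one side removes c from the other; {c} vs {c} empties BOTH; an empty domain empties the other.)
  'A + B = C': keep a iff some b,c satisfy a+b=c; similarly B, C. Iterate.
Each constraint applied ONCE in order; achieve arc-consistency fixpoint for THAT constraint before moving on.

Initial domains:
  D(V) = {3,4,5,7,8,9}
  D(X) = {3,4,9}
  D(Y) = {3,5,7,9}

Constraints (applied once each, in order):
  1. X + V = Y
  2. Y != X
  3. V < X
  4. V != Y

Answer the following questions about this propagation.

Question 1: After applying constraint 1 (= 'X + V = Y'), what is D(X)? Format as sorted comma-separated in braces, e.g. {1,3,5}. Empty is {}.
Answer: {3,4}

Derivation:
Constraint 1 (X + V = Y) on D(X)={3,4,9} D(V)={3,4,5,7,8,9} D(Y)={3,5,7,9}: X {3,4,9}->{3,4}; V {3,4,5,7,8,9}->{3,4,5}; Y {3,5,7,9}->{7,9}
So after constraint 1: D(X) = {3,4}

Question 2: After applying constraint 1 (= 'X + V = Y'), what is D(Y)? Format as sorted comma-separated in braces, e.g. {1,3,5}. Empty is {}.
Constraint 1 (X + V = Y) on D(X)={3,4,9} D(V)={3,4,5,7,8,9} D(Y)={3,5,7,9}: X {3,4,9}->{3,4}; V {3,4,5,7,8,9}->{3,4,5}; Y {3,5,7,9}->{7,9}
So after constraint 1: D(Y) = {7,9}

Answer: {7,9}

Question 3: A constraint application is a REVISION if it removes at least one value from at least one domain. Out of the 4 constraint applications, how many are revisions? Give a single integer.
Answer: 2

Derivation:
Constraint 1 (X + V = Y) on D(X)={3,4,9} D(V)={3,4,5,7,8,9} D(Y)={3,5,7,9}: X {3,4,9}->{3,4}; V {3,4,5,7,8,9}->{3,4,5}; Y {3,5,7,9}->{7,9} => REVISION
Constraint 2 (Y != X) on D(Y)={7,9} D(X)={3,4}: no change => not a revision
Constraint 3 (V < X) on D(V)={3,4,5} D(X)={3,4}: V {3,4,5}->{3}; X {3,4}->{4} => REVISION
Constraint 4 (V != Y) on D(V)={3} D(Y)={7,9}: no change => not a revision
Total revisions = 2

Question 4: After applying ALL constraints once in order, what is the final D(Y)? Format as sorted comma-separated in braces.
Answer: {7,9}

Derivation:
Constraint 1 (X + V = Y) on D(X)={3,4,9} D(V)={3,4,5,7,8,9} D(Y)={3,5,7,9}: X {3,4,9}->{3,4}; V {3,4,5,7,8,9}->{3,4,5}; Y {3,5,7,9}->{7,9}
Constraint 2 (Y != X) on D(Y)={7,9} D(X)={3,4}: no change
Constraint 3 (V < X) on D(V)={3,4,5} D(X)={3,4}: V {3,4,5}->{3}; X {3,4}->{4}
Constraint 4 (V != Y) on D(V)={3} D(Y)={7,9}: no change
So after all 4 constraints: D(Y) = {7,9}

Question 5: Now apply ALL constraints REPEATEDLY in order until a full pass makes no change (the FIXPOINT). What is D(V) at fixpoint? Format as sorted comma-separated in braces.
Answer: {3}

Derivation:
pass 0 (initial): D(V)={3,4,5,7,8,9}
pass 1: V {3,4,5,7,8,9}->{3}; X {3,4,9}->{4}; Y {3,5,7,9}->{7,9}
pass 2: Y {7,9}->{7}
pass 3: no change
Fixpoint after 3 passes: D(V) = {3}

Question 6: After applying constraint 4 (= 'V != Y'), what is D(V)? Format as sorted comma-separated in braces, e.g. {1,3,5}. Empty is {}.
Answer: {3}

Derivation:
Constraint 1 (X + V = Y) on D(X)={3,4,9} D(V)={3,4,5,7,8,9} D(Y)={3,5,7,9}: X {3,4,9}->{3,4}; V {3,4,5,7,8,9}->{3,4,5}; Y {3,5,7,9}->{7,9}
Constraint 2 (Y != X) on D(Y)={7,9} D(X)={3,4}: no change
Constraint 3 (V < X) on D(V)={3,4,5} D(X)={3,4}: V {3,4,5}->{3}; X {3,4}->{4}
Constraint 4 (V != Y) on D(V)={3} D(Y)={7,9}: no change
So after constraint 4: D(V) = {3}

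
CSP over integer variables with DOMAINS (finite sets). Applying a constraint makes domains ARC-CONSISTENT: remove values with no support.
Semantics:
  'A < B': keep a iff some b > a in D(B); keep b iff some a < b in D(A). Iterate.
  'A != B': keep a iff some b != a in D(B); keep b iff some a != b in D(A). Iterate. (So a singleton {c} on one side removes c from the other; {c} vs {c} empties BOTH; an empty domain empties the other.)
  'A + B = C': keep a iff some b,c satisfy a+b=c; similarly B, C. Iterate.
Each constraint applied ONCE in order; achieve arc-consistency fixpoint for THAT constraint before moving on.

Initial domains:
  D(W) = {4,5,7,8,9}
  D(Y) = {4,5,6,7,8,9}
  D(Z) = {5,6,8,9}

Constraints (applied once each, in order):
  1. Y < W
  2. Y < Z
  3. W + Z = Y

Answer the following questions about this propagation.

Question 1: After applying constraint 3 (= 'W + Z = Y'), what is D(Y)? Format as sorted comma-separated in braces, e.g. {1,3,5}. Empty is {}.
Constraint 1 (Y < W) on D(Y)={4,5,6,7,8,9} D(W)={4,5,7,8,9}: Y {4,5,6,7,8,9}->{4,5,6,7,8}; W {4,5,7,8,9}->{5,7,8,9}
Constraint 2 (Y < Z) on D(Y)={4,5,6,7,8} D(Z)={5,6,8,9}: no change
Constraint 3 (W + Z = Y) on D(W)={5,7,8,9} D(Z)={5,6,8,9} D(Y)={4,5,6,7,8}: W {5,7,8,9}->{}; Z {5,6,8,9}->{}; Y {4,5,6,7,8}->{}
So after constraint 3: D(Y) = {}

Answer: {}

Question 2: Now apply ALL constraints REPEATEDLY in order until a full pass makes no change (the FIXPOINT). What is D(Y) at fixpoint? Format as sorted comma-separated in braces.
pass 0 (initial): D(Y)={4,5,6,7,8,9}
pass 1: W {4,5,7,8,9}->{}; Y {4,5,6,7,8,9}->{}; Z {5,6,8,9}->{}
pass 2: no change
Fixpoint after 2 passes: D(Y) = {}

Answer: {}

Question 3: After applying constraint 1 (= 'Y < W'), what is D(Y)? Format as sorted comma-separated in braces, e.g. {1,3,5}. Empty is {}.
Constraint 1 (Y < W) on D(Y)={4,5,6,7,8,9} D(W)={4,5,7,8,9}: Y {4,5,6,7,8,9}->{4,5,6,7,8}; W {4,5,7,8,9}->{5,7,8,9}
So after constraint 1: D(Y) = {4,5,6,7,8}

Answer: {4,5,6,7,8}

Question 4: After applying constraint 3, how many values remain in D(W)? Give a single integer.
Answer: 0

Derivation:
Constraint 1 (Y < W) on D(Y)={4,5,6,7,8,9} D(W)={4,5,7,8,9}: Y {4,5,6,7,8,9}->{4,5,6,7,8}; W {4,5,7,8,9}->{5,7,8,9}
Constraint 2 (Y < Z) on D(Y)={4,5,6,7,8} D(Z)={5,6,8,9}: no change
Constraint 3 (W + Z = Y) on D(W)={5,7,8,9} D(Z)={5,6,8,9} D(Y)={4,5,6,7,8}: W {5,7,8,9}->{}; Z {5,6,8,9}->{}; Y {4,5,6,7,8}->{}
So after constraint 3: D(W)={}, size = 0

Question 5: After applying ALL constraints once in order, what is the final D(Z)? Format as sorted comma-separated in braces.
Answer: {}

Derivation:
Constraint 1 (Y < W) on D(Y)={4,5,6,7,8,9} D(W)={4,5,7,8,9}: Y {4,5,6,7,8,9}->{4,5,6,7,8}; W {4,5,7,8,9}->{5,7,8,9}
Constraint 2 (Y < Z) on D(Y)={4,5,6,7,8} D(Z)={5,6,8,9}: no change
Constraint 3 (W + Z = Y) on D(W)={5,7,8,9} D(Z)={5,6,8,9} D(Y)={4,5,6,7,8}: W {5,7,8,9}->{}; Z {5,6,8,9}->{}; Y {4,5,6,7,8}->{}
So after all 3 constraints: D(Z) = {}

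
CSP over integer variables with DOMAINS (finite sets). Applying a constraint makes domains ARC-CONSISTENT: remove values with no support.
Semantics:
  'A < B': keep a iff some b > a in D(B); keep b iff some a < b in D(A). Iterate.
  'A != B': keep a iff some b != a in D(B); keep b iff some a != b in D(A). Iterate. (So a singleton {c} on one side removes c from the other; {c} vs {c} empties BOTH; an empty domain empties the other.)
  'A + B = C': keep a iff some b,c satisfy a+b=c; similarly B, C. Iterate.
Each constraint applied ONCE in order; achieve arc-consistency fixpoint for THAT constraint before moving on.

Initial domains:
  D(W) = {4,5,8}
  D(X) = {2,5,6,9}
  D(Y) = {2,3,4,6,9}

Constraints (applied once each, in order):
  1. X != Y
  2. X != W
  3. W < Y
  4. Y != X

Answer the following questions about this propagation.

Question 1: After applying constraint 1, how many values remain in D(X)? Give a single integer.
Constraint 1 (X != Y) on D(X)={2,5,6,9} D(Y)={2,3,4,6,9}: no change
So after constraint 1: D(X)={2,5,6,9}, size = 4

Answer: 4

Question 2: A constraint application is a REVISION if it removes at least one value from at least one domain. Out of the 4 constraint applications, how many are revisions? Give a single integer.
Answer: 1

Derivation:
Constraint 1 (X != Y) on D(X)={2,5,6,9} D(Y)={2,3,4,6,9}: no change => not a revision
Constraint 2 (X != W) on D(X)={2,5,6,9} D(W)={4,5,8}: no change => not a revision
Constraint 3 (W < Y) on D(W)={4,5,8} D(Y)={2,3,4,6,9}: Y {2,3,4,6,9}->{6,9} => REVISION
Constraint 4 (Y != X) on D(Y)={6,9} D(X)={2,5,6,9}: no change => not a revision
Total revisions = 1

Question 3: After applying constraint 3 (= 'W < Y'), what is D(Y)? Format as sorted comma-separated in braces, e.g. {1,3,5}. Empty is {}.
Constraint 1 (X != Y) on D(X)={2,5,6,9} D(Y)={2,3,4,6,9}: no change
Constraint 2 (X != W) on D(X)={2,5,6,9} D(W)={4,5,8}: no change
Constraint 3 (W < Y) on D(W)={4,5,8} D(Y)={2,3,4,6,9}: Y {2,3,4,6,9}->{6,9}
So after constraint 3: D(Y) = {6,9}

Answer: {6,9}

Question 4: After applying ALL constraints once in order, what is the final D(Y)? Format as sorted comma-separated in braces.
Answer: {6,9}

Derivation:
Constraint 1 (X != Y) on D(X)={2,5,6,9} D(Y)={2,3,4,6,9}: no change
Constraint 2 (X != W) on D(X)={2,5,6,9} D(W)={4,5,8}: no change
Constraint 3 (W < Y) on D(W)={4,5,8} D(Y)={2,3,4,6,9}: Y {2,3,4,6,9}->{6,9}
Constraint 4 (Y != X) on D(Y)={6,9} D(X)={2,5,6,9}: no change
So after all 4 constraints: D(Y) = {6,9}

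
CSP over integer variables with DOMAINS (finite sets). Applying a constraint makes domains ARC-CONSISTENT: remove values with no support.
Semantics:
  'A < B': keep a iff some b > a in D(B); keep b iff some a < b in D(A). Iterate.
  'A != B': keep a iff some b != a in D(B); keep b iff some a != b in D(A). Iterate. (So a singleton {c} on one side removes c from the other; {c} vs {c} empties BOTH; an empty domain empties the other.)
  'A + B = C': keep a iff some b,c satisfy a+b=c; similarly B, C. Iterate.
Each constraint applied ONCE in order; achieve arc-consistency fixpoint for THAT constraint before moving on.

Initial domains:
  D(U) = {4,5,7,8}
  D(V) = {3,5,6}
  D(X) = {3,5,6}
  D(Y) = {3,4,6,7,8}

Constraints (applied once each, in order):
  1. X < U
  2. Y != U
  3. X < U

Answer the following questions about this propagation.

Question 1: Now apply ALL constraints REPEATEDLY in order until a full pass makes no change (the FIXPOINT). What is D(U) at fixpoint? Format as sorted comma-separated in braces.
pass 0 (initial): D(U)={4,5,7,8}
pass 1: no change
Fixpoint after 1 passes: D(U) = {4,5,7,8}

Answer: {4,5,7,8}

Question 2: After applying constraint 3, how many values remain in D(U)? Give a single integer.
Constraint 1 (X < U) on D(X)={3,5,6} D(U)={4,5,7,8}: no change
Constraint 2 (Y != U) on D(Y)={3,4,6,7,8} D(U)={4,5,7,8}: no change
Constraint 3 (X < U) on D(X)={3,5,6} D(U)={4,5,7,8}: no change
So after constraint 3: D(U)={4,5,7,8}, size = 4

Answer: 4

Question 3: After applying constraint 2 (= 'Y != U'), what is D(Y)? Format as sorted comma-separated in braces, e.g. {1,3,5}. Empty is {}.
Constraint 1 (X < U) on D(X)={3,5,6} D(U)={4,5,7,8}: no change
Constraint 2 (Y != U) on D(Y)={3,4,6,7,8} D(U)={4,5,7,8}: no change
So after constraint 2: D(Y) = {3,4,6,7,8}

Answer: {3,4,6,7,8}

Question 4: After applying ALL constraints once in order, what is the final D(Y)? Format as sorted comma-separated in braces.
Answer: {3,4,6,7,8}

Derivation:
Constraint 1 (X < U) on D(X)={3,5,6} D(U)={4,5,7,8}: no change
Constraint 2 (Y != U) on D(Y)={3,4,6,7,8} D(U)={4,5,7,8}: no change
Constraint 3 (X < U) on D(X)={3,5,6} D(U)={4,5,7,8}: no change
So after all 3 constraints: D(Y) = {3,4,6,7,8}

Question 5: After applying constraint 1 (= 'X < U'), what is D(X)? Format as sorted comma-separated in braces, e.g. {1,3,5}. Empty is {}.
Answer: {3,5,6}

Derivation:
Constraint 1 (X < U) on D(X)={3,5,6} D(U)={4,5,7,8}: no change
So after constraint 1: D(X) = {3,5,6}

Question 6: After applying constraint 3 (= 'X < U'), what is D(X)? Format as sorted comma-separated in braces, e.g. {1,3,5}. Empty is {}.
Constraint 1 (X < U) on D(X)={3,5,6} D(U)={4,5,7,8}: no change
Constraint 2 (Y != U) on D(Y)={3,4,6,7,8} D(U)={4,5,7,8}: no change
Constraint 3 (X < U) on D(X)={3,5,6} D(U)={4,5,7,8}: no change
So after constraint 3: D(X) = {3,5,6}

Answer: {3,5,6}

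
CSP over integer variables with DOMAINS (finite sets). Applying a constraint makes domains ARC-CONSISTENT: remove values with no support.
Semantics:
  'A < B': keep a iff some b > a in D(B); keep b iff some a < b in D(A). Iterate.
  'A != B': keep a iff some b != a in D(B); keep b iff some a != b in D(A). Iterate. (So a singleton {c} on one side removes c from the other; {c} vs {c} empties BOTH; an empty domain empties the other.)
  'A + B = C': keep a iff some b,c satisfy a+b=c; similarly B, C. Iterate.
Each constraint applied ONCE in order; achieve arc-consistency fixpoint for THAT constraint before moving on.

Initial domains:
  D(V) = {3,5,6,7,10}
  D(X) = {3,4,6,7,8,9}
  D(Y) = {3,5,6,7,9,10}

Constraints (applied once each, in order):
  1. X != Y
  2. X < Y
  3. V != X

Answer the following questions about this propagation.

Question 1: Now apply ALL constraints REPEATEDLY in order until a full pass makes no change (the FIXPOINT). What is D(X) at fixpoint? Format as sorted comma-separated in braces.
Answer: {3,4,6,7,8,9}

Derivation:
pass 0 (initial): D(X)={3,4,6,7,8,9}
pass 1: Y {3,5,6,7,9,10}->{5,6,7,9,10}
pass 2: no change
Fixpoint after 2 passes: D(X) = {3,4,6,7,8,9}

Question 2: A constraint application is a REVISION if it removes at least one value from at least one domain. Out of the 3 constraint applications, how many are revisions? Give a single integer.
Answer: 1

Derivation:
Constraint 1 (X != Y) on D(X)={3,4,6,7,8,9} D(Y)={3,5,6,7,9,10}: no change => not a revision
Constraint 2 (X < Y) on D(X)={3,4,6,7,8,9} D(Y)={3,5,6,7,9,10}: Y {3,5,6,7,9,10}->{5,6,7,9,10} => REVISION
Constraint 3 (V != X) on D(V)={3,5,6,7,10} D(X)={3,4,6,7,8,9}: no change => not a revision
Total revisions = 1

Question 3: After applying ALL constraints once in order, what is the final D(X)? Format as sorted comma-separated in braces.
Constraint 1 (X != Y) on D(X)={3,4,6,7,8,9} D(Y)={3,5,6,7,9,10}: no change
Constraint 2 (X < Y) on D(X)={3,4,6,7,8,9} D(Y)={3,5,6,7,9,10}: Y {3,5,6,7,9,10}->{5,6,7,9,10}
Constraint 3 (V != X) on D(V)={3,5,6,7,10} D(X)={3,4,6,7,8,9}: no change
So after all 3 constraints: D(X) = {3,4,6,7,8,9}

Answer: {3,4,6,7,8,9}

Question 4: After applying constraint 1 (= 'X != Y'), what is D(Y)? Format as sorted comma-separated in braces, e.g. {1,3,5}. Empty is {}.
Constraint 1 (X != Y) on D(X)={3,4,6,7,8,9} D(Y)={3,5,6,7,9,10}: no change
So after constraint 1: D(Y) = {3,5,6,7,9,10}

Answer: {3,5,6,7,9,10}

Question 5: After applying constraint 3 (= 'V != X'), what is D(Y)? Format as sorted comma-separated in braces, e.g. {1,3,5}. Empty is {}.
Answer: {5,6,7,9,10}

Derivation:
Constraint 1 (X != Y) on D(X)={3,4,6,7,8,9} D(Y)={3,5,6,7,9,10}: no change
Constraint 2 (X < Y) on D(X)={3,4,6,7,8,9} D(Y)={3,5,6,7,9,10}: Y {3,5,6,7,9,10}->{5,6,7,9,10}
Constraint 3 (V != X) on D(V)={3,5,6,7,10} D(X)={3,4,6,7,8,9}: no change
So after constraint 3: D(Y) = {5,6,7,9,10}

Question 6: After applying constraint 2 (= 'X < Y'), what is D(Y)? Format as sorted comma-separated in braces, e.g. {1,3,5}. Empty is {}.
Constraint 1 (X != Y) on D(X)={3,4,6,7,8,9} D(Y)={3,5,6,7,9,10}: no change
Constraint 2 (X < Y) on D(X)={3,4,6,7,8,9} D(Y)={3,5,6,7,9,10}: Y {3,5,6,7,9,10}->{5,6,7,9,10}
So after constraint 2: D(Y) = {5,6,7,9,10}

Answer: {5,6,7,9,10}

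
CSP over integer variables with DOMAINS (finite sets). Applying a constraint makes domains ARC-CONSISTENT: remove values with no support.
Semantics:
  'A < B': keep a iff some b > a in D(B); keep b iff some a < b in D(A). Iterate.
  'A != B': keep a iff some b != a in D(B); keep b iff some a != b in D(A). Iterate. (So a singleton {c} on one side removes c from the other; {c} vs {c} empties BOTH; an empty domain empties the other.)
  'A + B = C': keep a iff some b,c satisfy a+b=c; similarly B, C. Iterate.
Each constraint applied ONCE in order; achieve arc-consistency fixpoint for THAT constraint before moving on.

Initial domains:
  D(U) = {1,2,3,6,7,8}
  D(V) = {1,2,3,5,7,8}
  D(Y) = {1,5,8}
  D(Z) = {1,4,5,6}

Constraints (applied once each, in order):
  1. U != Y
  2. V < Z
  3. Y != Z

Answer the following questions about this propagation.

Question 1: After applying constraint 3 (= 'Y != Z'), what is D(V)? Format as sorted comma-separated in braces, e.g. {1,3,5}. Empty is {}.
Constraint 1 (U != Y) on D(U)={1,2,3,6,7,8} D(Y)={1,5,8}: no change
Constraint 2 (V < Z) on D(V)={1,2,3,5,7,8} D(Z)={1,4,5,6}: V {1,2,3,5,7,8}->{1,2,3,5}; Z {1,4,5,6}->{4,5,6}
Constraint 3 (Y != Z) on D(Y)={1,5,8} D(Z)={4,5,6}: no change
So after constraint 3: D(V) = {1,2,3,5}

Answer: {1,2,3,5}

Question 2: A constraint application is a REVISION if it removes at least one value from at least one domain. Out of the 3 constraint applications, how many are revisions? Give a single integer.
Answer: 1

Derivation:
Constraint 1 (U != Y) on D(U)={1,2,3,6,7,8} D(Y)={1,5,8}: no change => not a revision
Constraint 2 (V < Z) on D(V)={1,2,3,5,7,8} D(Z)={1,4,5,6}: V {1,2,3,5,7,8}->{1,2,3,5}; Z {1,4,5,6}->{4,5,6} => REVISION
Constraint 3 (Y != Z) on D(Y)={1,5,8} D(Z)={4,5,6}: no change => not a revision
Total revisions = 1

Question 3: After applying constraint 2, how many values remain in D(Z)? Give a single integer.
Answer: 3

Derivation:
Constraint 1 (U != Y) on D(U)={1,2,3,6,7,8} D(Y)={1,5,8}: no change
Constraint 2 (V < Z) on D(V)={1,2,3,5,7,8} D(Z)={1,4,5,6}: V {1,2,3,5,7,8}->{1,2,3,5}; Z {1,4,5,6}->{4,5,6}
So after constraint 2: D(Z)={4,5,6}, size = 3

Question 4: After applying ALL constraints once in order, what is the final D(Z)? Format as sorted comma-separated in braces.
Answer: {4,5,6}

Derivation:
Constraint 1 (U != Y) on D(U)={1,2,3,6,7,8} D(Y)={1,5,8}: no change
Constraint 2 (V < Z) on D(V)={1,2,3,5,7,8} D(Z)={1,4,5,6}: V {1,2,3,5,7,8}->{1,2,3,5}; Z {1,4,5,6}->{4,5,6}
Constraint 3 (Y != Z) on D(Y)={1,5,8} D(Z)={4,5,6}: no change
So after all 3 constraints: D(Z) = {4,5,6}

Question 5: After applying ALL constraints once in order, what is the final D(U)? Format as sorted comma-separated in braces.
Answer: {1,2,3,6,7,8}

Derivation:
Constraint 1 (U != Y) on D(U)={1,2,3,6,7,8} D(Y)={1,5,8}: no change
Constraint 2 (V < Z) on D(V)={1,2,3,5,7,8} D(Z)={1,4,5,6}: V {1,2,3,5,7,8}->{1,2,3,5}; Z {1,4,5,6}->{4,5,6}
Constraint 3 (Y != Z) on D(Y)={1,5,8} D(Z)={4,5,6}: no change
So after all 3 constraints: D(U) = {1,2,3,6,7,8}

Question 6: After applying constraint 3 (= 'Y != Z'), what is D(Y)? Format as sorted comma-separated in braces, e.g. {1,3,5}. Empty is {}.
Answer: {1,5,8}

Derivation:
Constraint 1 (U != Y) on D(U)={1,2,3,6,7,8} D(Y)={1,5,8}: no change
Constraint 2 (V < Z) on D(V)={1,2,3,5,7,8} D(Z)={1,4,5,6}: V {1,2,3,5,7,8}->{1,2,3,5}; Z {1,4,5,6}->{4,5,6}
Constraint 3 (Y != Z) on D(Y)={1,5,8} D(Z)={4,5,6}: no change
So after constraint 3: D(Y) = {1,5,8}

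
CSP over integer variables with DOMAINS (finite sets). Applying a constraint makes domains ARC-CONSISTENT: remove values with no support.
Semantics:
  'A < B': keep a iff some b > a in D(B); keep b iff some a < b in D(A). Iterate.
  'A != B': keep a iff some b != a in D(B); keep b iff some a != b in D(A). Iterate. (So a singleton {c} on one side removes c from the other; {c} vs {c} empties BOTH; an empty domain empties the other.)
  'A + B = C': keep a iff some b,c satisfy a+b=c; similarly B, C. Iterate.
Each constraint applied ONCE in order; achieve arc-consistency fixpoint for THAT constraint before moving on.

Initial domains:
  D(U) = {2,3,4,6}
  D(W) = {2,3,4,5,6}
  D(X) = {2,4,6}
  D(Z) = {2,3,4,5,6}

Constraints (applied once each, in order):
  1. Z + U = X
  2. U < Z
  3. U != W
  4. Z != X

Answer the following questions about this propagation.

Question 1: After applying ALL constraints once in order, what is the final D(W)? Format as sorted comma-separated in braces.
Answer: {2,3,4,5,6}

Derivation:
Constraint 1 (Z + U = X) on D(Z)={2,3,4,5,6} D(U)={2,3,4,6} D(X)={2,4,6}: Z {2,3,4,5,6}->{2,3,4}; U {2,3,4,6}->{2,3,4}; X {2,4,6}->{4,6}
Constraint 2 (U < Z) on D(U)={2,3,4} D(Z)={2,3,4}: U {2,3,4}->{2,3}; Z {2,3,4}->{3,4}
Constraint 3 (U != W) on D(U)={2,3} D(W)={2,3,4,5,6}: no change
Constraint 4 (Z != X) on D(Z)={3,4} D(X)={4,6}: no change
So after all 4 constraints: D(W) = {2,3,4,5,6}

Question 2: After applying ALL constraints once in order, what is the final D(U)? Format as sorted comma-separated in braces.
Answer: {2,3}

Derivation:
Constraint 1 (Z + U = X) on D(Z)={2,3,4,5,6} D(U)={2,3,4,6} D(X)={2,4,6}: Z {2,3,4,5,6}->{2,3,4}; U {2,3,4,6}->{2,3,4}; X {2,4,6}->{4,6}
Constraint 2 (U < Z) on D(U)={2,3,4} D(Z)={2,3,4}: U {2,3,4}->{2,3}; Z {2,3,4}->{3,4}
Constraint 3 (U != W) on D(U)={2,3} D(W)={2,3,4,5,6}: no change
Constraint 4 (Z != X) on D(Z)={3,4} D(X)={4,6}: no change
So after all 4 constraints: D(U) = {2,3}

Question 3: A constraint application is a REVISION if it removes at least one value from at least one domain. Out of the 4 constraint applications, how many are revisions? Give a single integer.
Constraint 1 (Z + U = X) on D(Z)={2,3,4,5,6} D(U)={2,3,4,6} D(X)={2,4,6}: Z {2,3,4,5,6}->{2,3,4}; U {2,3,4,6}->{2,3,4}; X {2,4,6}->{4,6} => REVISION
Constraint 2 (U < Z) on D(U)={2,3,4} D(Z)={2,3,4}: U {2,3,4}->{2,3}; Z {2,3,4}->{3,4} => REVISION
Constraint 3 (U != W) on D(U)={2,3} D(W)={2,3,4,5,6}: no change => not a revision
Constraint 4 (Z != X) on D(Z)={3,4} D(X)={4,6}: no change => not a revision
Total revisions = 2

Answer: 2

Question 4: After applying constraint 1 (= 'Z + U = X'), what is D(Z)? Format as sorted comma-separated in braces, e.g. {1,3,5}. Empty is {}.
Constraint 1 (Z + U = X) on D(Z)={2,3,4,5,6} D(U)={2,3,4,6} D(X)={2,4,6}: Z {2,3,4,5,6}->{2,3,4}; U {2,3,4,6}->{2,3,4}; X {2,4,6}->{4,6}
So after constraint 1: D(Z) = {2,3,4}

Answer: {2,3,4}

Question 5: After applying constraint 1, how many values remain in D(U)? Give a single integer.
Constraint 1 (Z + U = X) on D(Z)={2,3,4,5,6} D(U)={2,3,4,6} D(X)={2,4,6}: Z {2,3,4,5,6}->{2,3,4}; U {2,3,4,6}->{2,3,4}; X {2,4,6}->{4,6}
So after constraint 1: D(U)={2,3,4}, size = 3

Answer: 3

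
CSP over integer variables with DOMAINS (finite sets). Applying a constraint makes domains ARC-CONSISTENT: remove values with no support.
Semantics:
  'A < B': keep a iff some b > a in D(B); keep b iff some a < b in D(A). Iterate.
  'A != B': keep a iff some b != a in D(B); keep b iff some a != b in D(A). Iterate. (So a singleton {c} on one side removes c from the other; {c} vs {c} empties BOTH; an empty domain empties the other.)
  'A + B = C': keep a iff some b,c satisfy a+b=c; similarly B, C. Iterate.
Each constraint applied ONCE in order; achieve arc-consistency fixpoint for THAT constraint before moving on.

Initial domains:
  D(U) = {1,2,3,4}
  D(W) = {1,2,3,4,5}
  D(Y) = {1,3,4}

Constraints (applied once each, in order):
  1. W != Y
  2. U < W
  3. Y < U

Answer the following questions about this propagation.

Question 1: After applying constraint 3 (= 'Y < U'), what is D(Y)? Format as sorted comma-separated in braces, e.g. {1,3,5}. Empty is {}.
Answer: {1,3}

Derivation:
Constraint 1 (W != Y) on D(W)={1,2,3,4,5} D(Y)={1,3,4}: no change
Constraint 2 (U < W) on D(U)={1,2,3,4} D(W)={1,2,3,4,5}: W {1,2,3,4,5}->{2,3,4,5}
Constraint 3 (Y < U) on D(Y)={1,3,4} D(U)={1,2,3,4}: Y {1,3,4}->{1,3}; U {1,2,3,4}->{2,3,4}
So after constraint 3: D(Y) = {1,3}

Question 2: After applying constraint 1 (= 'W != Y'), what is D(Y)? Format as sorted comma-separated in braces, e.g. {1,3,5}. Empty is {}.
Answer: {1,3,4}

Derivation:
Constraint 1 (W != Y) on D(W)={1,2,3,4,5} D(Y)={1,3,4}: no change
So after constraint 1: D(Y) = {1,3,4}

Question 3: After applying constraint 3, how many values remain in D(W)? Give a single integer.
Answer: 4

Derivation:
Constraint 1 (W != Y) on D(W)={1,2,3,4,5} D(Y)={1,3,4}: no change
Constraint 2 (U < W) on D(U)={1,2,3,4} D(W)={1,2,3,4,5}: W {1,2,3,4,5}->{2,3,4,5}
Constraint 3 (Y < U) on D(Y)={1,3,4} D(U)={1,2,3,4}: Y {1,3,4}->{1,3}; U {1,2,3,4}->{2,3,4}
So after constraint 3: D(W)={2,3,4,5}, size = 4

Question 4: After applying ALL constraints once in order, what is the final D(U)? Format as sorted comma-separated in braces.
Constraint 1 (W != Y) on D(W)={1,2,3,4,5} D(Y)={1,3,4}: no change
Constraint 2 (U < W) on D(U)={1,2,3,4} D(W)={1,2,3,4,5}: W {1,2,3,4,5}->{2,3,4,5}
Constraint 3 (Y < U) on D(Y)={1,3,4} D(U)={1,2,3,4}: Y {1,3,4}->{1,3}; U {1,2,3,4}->{2,3,4}
So after all 3 constraints: D(U) = {2,3,4}

Answer: {2,3,4}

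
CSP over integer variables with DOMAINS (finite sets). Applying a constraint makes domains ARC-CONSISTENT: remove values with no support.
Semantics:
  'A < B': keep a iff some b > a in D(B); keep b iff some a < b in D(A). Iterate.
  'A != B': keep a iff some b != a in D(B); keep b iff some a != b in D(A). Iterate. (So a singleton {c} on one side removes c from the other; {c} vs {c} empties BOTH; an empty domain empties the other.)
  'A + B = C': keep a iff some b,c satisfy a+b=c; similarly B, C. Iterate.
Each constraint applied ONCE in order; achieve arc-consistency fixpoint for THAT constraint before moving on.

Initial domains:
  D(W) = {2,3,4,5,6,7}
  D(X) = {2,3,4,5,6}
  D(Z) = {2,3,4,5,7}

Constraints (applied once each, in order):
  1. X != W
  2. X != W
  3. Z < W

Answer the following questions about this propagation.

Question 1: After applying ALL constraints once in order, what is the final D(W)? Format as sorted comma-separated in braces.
Answer: {3,4,5,6,7}

Derivation:
Constraint 1 (X != W) on D(X)={2,3,4,5,6} D(W)={2,3,4,5,6,7}: no change
Constraint 2 (X != W) on D(X)={2,3,4,5,6} D(W)={2,3,4,5,6,7}: no change
Constraint 3 (Z < W) on D(Z)={2,3,4,5,7} D(W)={2,3,4,5,6,7}: Z {2,3,4,5,7}->{2,3,4,5}; W {2,3,4,5,6,7}->{3,4,5,6,7}
So after all 3 constraints: D(W) = {3,4,5,6,7}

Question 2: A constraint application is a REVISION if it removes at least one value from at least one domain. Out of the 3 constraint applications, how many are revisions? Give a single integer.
Answer: 1

Derivation:
Constraint 1 (X != W) on D(X)={2,3,4,5,6} D(W)={2,3,4,5,6,7}: no change => not a revision
Constraint 2 (X != W) on D(X)={2,3,4,5,6} D(W)={2,3,4,5,6,7}: no change => not a revision
Constraint 3 (Z < W) on D(Z)={2,3,4,5,7} D(W)={2,3,4,5,6,7}: Z {2,3,4,5,7}->{2,3,4,5}; W {2,3,4,5,6,7}->{3,4,5,6,7} => REVISION
Total revisions = 1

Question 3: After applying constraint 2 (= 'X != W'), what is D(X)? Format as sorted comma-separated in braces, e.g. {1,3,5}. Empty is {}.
Constraint 1 (X != W) on D(X)={2,3,4,5,6} D(W)={2,3,4,5,6,7}: no change
Constraint 2 (X != W) on D(X)={2,3,4,5,6} D(W)={2,3,4,5,6,7}: no change
So after constraint 2: D(X) = {2,3,4,5,6}

Answer: {2,3,4,5,6}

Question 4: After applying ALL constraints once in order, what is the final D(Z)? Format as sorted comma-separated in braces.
Answer: {2,3,4,5}

Derivation:
Constraint 1 (X != W) on D(X)={2,3,4,5,6} D(W)={2,3,4,5,6,7}: no change
Constraint 2 (X != W) on D(X)={2,3,4,5,6} D(W)={2,3,4,5,6,7}: no change
Constraint 3 (Z < W) on D(Z)={2,3,4,5,7} D(W)={2,3,4,5,6,7}: Z {2,3,4,5,7}->{2,3,4,5}; W {2,3,4,5,6,7}->{3,4,5,6,7}
So after all 3 constraints: D(Z) = {2,3,4,5}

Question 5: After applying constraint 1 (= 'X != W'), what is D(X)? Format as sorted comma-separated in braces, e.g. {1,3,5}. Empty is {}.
Constraint 1 (X != W) on D(X)={2,3,4,5,6} D(W)={2,3,4,5,6,7}: no change
So after constraint 1: D(X) = {2,3,4,5,6}

Answer: {2,3,4,5,6}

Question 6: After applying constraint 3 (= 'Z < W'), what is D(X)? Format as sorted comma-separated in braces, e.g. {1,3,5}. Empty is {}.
Answer: {2,3,4,5,6}

Derivation:
Constraint 1 (X != W) on D(X)={2,3,4,5,6} D(W)={2,3,4,5,6,7}: no change
Constraint 2 (X != W) on D(X)={2,3,4,5,6} D(W)={2,3,4,5,6,7}: no change
Constraint 3 (Z < W) on D(Z)={2,3,4,5,7} D(W)={2,3,4,5,6,7}: Z {2,3,4,5,7}->{2,3,4,5}; W {2,3,4,5,6,7}->{3,4,5,6,7}
So after constraint 3: D(X) = {2,3,4,5,6}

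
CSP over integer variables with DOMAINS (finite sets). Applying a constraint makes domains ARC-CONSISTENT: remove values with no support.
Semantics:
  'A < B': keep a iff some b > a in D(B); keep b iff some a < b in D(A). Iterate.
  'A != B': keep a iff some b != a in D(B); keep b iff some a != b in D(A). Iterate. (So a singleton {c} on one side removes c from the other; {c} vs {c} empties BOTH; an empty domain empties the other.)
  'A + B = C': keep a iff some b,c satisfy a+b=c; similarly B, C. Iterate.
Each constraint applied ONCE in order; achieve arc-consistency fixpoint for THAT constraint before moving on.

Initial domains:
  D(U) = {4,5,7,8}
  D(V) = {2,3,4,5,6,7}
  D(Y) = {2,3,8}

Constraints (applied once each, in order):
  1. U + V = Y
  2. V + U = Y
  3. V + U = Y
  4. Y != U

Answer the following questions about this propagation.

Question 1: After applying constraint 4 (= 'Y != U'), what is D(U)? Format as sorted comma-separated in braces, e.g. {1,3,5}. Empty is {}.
Constraint 1 (U + V = Y) on D(U)={4,5,7,8} D(V)={2,3,4,5,6,7} D(Y)={2,3,8}: U {4,5,7,8}->{4,5}; V {2,3,4,5,6,7}->{3,4}; Y {2,3,8}->{8}
Constraint 2 (V + U = Y) on D(V)={3,4} D(U)={4,5} D(Y)={8}: no change
Constraint 3 (V + U = Y) on D(V)={3,4} D(U)={4,5} D(Y)={8}: no change
Constraint 4 (Y != U) on D(Y)={8} D(U)={4,5}: no change
So after constraint 4: D(U) = {4,5}

Answer: {4,5}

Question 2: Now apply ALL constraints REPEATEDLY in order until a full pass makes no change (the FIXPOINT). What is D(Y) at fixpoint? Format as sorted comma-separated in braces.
Answer: {8}

Derivation:
pass 0 (initial): D(Y)={2,3,8}
pass 1: U {4,5,7,8}->{4,5}; V {2,3,4,5,6,7}->{3,4}; Y {2,3,8}->{8}
pass 2: no change
Fixpoint after 2 passes: D(Y) = {8}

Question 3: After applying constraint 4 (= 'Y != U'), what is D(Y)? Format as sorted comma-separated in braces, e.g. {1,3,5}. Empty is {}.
Answer: {8}

Derivation:
Constraint 1 (U + V = Y) on D(U)={4,5,7,8} D(V)={2,3,4,5,6,7} D(Y)={2,3,8}: U {4,5,7,8}->{4,5}; V {2,3,4,5,6,7}->{3,4}; Y {2,3,8}->{8}
Constraint 2 (V + U = Y) on D(V)={3,4} D(U)={4,5} D(Y)={8}: no change
Constraint 3 (V + U = Y) on D(V)={3,4} D(U)={4,5} D(Y)={8}: no change
Constraint 4 (Y != U) on D(Y)={8} D(U)={4,5}: no change
So after constraint 4: D(Y) = {8}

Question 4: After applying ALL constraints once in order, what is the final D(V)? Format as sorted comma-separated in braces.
Constraint 1 (U + V = Y) on D(U)={4,5,7,8} D(V)={2,3,4,5,6,7} D(Y)={2,3,8}: U {4,5,7,8}->{4,5}; V {2,3,4,5,6,7}->{3,4}; Y {2,3,8}->{8}
Constraint 2 (V + U = Y) on D(V)={3,4} D(U)={4,5} D(Y)={8}: no change
Constraint 3 (V + U = Y) on D(V)={3,4} D(U)={4,5} D(Y)={8}: no change
Constraint 4 (Y != U) on D(Y)={8} D(U)={4,5}: no change
So after all 4 constraints: D(V) = {3,4}

Answer: {3,4}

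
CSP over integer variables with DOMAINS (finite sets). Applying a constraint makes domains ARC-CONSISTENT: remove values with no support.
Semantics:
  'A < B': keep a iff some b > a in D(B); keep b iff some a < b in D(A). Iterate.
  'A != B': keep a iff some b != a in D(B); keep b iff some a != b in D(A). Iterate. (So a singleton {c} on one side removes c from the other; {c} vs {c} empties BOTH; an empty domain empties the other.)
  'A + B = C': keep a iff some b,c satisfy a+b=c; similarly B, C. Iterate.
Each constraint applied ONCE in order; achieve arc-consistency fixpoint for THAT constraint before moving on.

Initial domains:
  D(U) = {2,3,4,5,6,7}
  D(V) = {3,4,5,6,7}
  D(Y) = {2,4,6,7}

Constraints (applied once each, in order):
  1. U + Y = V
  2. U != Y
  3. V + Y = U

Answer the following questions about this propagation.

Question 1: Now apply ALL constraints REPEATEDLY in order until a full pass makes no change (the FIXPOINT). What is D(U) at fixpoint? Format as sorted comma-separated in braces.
pass 0 (initial): D(U)={2,3,4,5,6,7}
pass 1: U {2,3,4,5,6,7}->{}; V {3,4,5,6,7}->{}; Y {2,4,6,7}->{}
pass 2: no change
Fixpoint after 2 passes: D(U) = {}

Answer: {}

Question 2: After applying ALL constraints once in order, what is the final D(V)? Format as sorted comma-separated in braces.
Constraint 1 (U + Y = V) on D(U)={2,3,4,5,6,7} D(Y)={2,4,6,7} D(V)={3,4,5,6,7}: U {2,3,4,5,6,7}->{2,3,4,5}; Y {2,4,6,7}->{2,4}; V {3,4,5,6,7}->{4,5,6,7}
Constraint 2 (U != Y) on D(U)={2,3,4,5} D(Y)={2,4}: no change
Constraint 3 (V + Y = U) on D(V)={4,5,6,7} D(Y)={2,4} D(U)={2,3,4,5}: V {4,5,6,7}->{}; Y {2,4}->{}; U {2,3,4,5}->{}
So after all 3 constraints: D(V) = {}

Answer: {}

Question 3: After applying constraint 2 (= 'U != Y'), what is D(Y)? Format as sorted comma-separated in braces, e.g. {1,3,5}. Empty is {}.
Answer: {2,4}

Derivation:
Constraint 1 (U + Y = V) on D(U)={2,3,4,5,6,7} D(Y)={2,4,6,7} D(V)={3,4,5,6,7}: U {2,3,4,5,6,7}->{2,3,4,5}; Y {2,4,6,7}->{2,4}; V {3,4,5,6,7}->{4,5,6,7}
Constraint 2 (U != Y) on D(U)={2,3,4,5} D(Y)={2,4}: no change
So after constraint 2: D(Y) = {2,4}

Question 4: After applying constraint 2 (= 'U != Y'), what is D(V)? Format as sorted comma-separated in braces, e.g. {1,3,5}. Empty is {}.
Constraint 1 (U + Y = V) on D(U)={2,3,4,5,6,7} D(Y)={2,4,6,7} D(V)={3,4,5,6,7}: U {2,3,4,5,6,7}->{2,3,4,5}; Y {2,4,6,7}->{2,4}; V {3,4,5,6,7}->{4,5,6,7}
Constraint 2 (U != Y) on D(U)={2,3,4,5} D(Y)={2,4}: no change
So after constraint 2: D(V) = {4,5,6,7}

Answer: {4,5,6,7}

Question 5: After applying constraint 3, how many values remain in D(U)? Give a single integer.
Answer: 0

Derivation:
Constraint 1 (U + Y = V) on D(U)={2,3,4,5,6,7} D(Y)={2,4,6,7} D(V)={3,4,5,6,7}: U {2,3,4,5,6,7}->{2,3,4,5}; Y {2,4,6,7}->{2,4}; V {3,4,5,6,7}->{4,5,6,7}
Constraint 2 (U != Y) on D(U)={2,3,4,5} D(Y)={2,4}: no change
Constraint 3 (V + Y = U) on D(V)={4,5,6,7} D(Y)={2,4} D(U)={2,3,4,5}: V {4,5,6,7}->{}; Y {2,4}->{}; U {2,3,4,5}->{}
So after constraint 3: D(U)={}, size = 0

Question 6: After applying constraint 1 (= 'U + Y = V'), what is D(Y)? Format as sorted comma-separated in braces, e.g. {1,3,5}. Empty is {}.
Constraint 1 (U + Y = V) on D(U)={2,3,4,5,6,7} D(Y)={2,4,6,7} D(V)={3,4,5,6,7}: U {2,3,4,5,6,7}->{2,3,4,5}; Y {2,4,6,7}->{2,4}; V {3,4,5,6,7}->{4,5,6,7}
So after constraint 1: D(Y) = {2,4}

Answer: {2,4}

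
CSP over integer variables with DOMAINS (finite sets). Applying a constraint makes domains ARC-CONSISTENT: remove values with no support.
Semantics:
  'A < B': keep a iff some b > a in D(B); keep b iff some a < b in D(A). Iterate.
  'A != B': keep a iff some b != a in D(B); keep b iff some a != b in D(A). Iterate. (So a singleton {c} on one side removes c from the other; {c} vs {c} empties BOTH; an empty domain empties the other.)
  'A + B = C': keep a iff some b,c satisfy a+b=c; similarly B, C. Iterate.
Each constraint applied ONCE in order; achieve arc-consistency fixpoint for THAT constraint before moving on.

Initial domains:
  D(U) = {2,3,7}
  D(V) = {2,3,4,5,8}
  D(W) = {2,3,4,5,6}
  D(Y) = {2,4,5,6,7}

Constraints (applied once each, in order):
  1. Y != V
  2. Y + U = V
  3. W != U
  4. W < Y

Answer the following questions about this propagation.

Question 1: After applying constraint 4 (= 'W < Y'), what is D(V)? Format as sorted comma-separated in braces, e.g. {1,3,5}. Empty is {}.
Answer: {4,5,8}

Derivation:
Constraint 1 (Y != V) on D(Y)={2,4,5,6,7} D(V)={2,3,4,5,8}: no change
Constraint 2 (Y + U = V) on D(Y)={2,4,5,6,7} D(U)={2,3,7} D(V)={2,3,4,5,8}: Y {2,4,5,6,7}->{2,5,6}; U {2,3,7}->{2,3}; V {2,3,4,5,8}->{4,5,8}
Constraint 3 (W != U) on D(W)={2,3,4,5,6} D(U)={2,3}: no change
Constraint 4 (W < Y) on D(W)={2,3,4,5,6} D(Y)={2,5,6}: W {2,3,4,5,6}->{2,3,4,5}; Y {2,5,6}->{5,6}
So after constraint 4: D(V) = {4,5,8}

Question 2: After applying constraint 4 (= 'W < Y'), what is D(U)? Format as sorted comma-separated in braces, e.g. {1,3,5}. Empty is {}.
Constraint 1 (Y != V) on D(Y)={2,4,5,6,7} D(V)={2,3,4,5,8}: no change
Constraint 2 (Y + U = V) on D(Y)={2,4,5,6,7} D(U)={2,3,7} D(V)={2,3,4,5,8}: Y {2,4,5,6,7}->{2,5,6}; U {2,3,7}->{2,3}; V {2,3,4,5,8}->{4,5,8}
Constraint 3 (W != U) on D(W)={2,3,4,5,6} D(U)={2,3}: no change
Constraint 4 (W < Y) on D(W)={2,3,4,5,6} D(Y)={2,5,6}: W {2,3,4,5,6}->{2,3,4,5}; Y {2,5,6}->{5,6}
So after constraint 4: D(U) = {2,3}

Answer: {2,3}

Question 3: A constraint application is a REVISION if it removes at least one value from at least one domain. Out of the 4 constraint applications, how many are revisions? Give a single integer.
Answer: 2

Derivation:
Constraint 1 (Y != V) on D(Y)={2,4,5,6,7} D(V)={2,3,4,5,8}: no change => not a revision
Constraint 2 (Y + U = V) on D(Y)={2,4,5,6,7} D(U)={2,3,7} D(V)={2,3,4,5,8}: Y {2,4,5,6,7}->{2,5,6}; U {2,3,7}->{2,3}; V {2,3,4,5,8}->{4,5,8} => REVISION
Constraint 3 (W != U) on D(W)={2,3,4,5,6} D(U)={2,3}: no change => not a revision
Constraint 4 (W < Y) on D(W)={2,3,4,5,6} D(Y)={2,5,6}: W {2,3,4,5,6}->{2,3,4,5}; Y {2,5,6}->{5,6} => REVISION
Total revisions = 2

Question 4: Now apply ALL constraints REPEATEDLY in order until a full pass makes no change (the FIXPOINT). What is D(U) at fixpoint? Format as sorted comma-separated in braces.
Answer: {2,3}

Derivation:
pass 0 (initial): D(U)={2,3,7}
pass 1: U {2,3,7}->{2,3}; V {2,3,4,5,8}->{4,5,8}; W {2,3,4,5,6}->{2,3,4,5}; Y {2,4,5,6,7}->{5,6}
pass 2: V {4,5,8}->{8}
pass 3: no change
Fixpoint after 3 passes: D(U) = {2,3}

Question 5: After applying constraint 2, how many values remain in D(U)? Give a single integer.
Answer: 2

Derivation:
Constraint 1 (Y != V) on D(Y)={2,4,5,6,7} D(V)={2,3,4,5,8}: no change
Constraint 2 (Y + U = V) on D(Y)={2,4,5,6,7} D(U)={2,3,7} D(V)={2,3,4,5,8}: Y {2,4,5,6,7}->{2,5,6}; U {2,3,7}->{2,3}; V {2,3,4,5,8}->{4,5,8}
So after constraint 2: D(U)={2,3}, size = 2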